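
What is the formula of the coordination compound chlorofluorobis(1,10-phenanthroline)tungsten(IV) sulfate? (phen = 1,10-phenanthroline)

[WClF(phen)2]SO4

Ligands: 1 fluoro (F, -1), 1 chloro (Cl, -1), 2 1,10-phenanthroline (phen, neutral). Ligand charge sum = -2.
Charge balance with sulfate (-2) requires 1 complex ion per 1 sulfate.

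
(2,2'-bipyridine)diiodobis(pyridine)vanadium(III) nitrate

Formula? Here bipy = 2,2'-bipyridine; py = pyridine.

Ligands: 1 2,2'-bipyridine (bipy, neutral), 2 iodo (I, -1), 2 pyridine (py, neutral). Ligand charge sum = -2.
Charge balance with nitrate (-1) requires 1 complex ion per 1 nitrate.

[V(bipy)I2(py)2]NO3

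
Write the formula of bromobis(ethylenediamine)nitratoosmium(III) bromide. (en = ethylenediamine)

[OsBr(en)2(NO3)]Br

Ligands: 2 ethylenediamine (en, neutral), 1 bromo (Br, -1), 1 nitrato (NO3, -1). Ligand charge sum = -2.
With Os in oxidation state +3, the complex ion is [Os...]^1+.
Charge balance with bromide (-1) requires 1 complex ion per 1 bromide.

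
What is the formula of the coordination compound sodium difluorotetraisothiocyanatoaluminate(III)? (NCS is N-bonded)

Ligands: 2 fluoro (F, -1), 4 isothiocyanato (NCS, -1). Ligand charge sum = -6.
Charge balance with sodium (+1) requires 1 complex ion per 3 sodium.

Na3[AlF2(NCS)4]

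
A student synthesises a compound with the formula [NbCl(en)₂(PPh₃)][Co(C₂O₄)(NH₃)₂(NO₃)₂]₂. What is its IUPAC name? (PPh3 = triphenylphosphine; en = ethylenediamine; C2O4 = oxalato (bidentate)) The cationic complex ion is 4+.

chlorobis(ethylenediamine)(triphenylphosphine)niobium(V) diamminedinitratooxalatocobaltate(II)

Both ions are complex: the cation is named first with the plain metal name, the anion second with the -ate form; each ion's ligands are alphabetised independently.
The complex cation is given as 4+; its ligand charges sum to -1, so Nb = +5.
With 2 anions per cation, each anion must be 4/2 = 2−.
Anion: ligand charges sum to -4; for the ion to be 2−, Co = +2.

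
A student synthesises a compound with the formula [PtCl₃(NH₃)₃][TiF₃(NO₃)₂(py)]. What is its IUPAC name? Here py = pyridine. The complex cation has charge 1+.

Both ions are complex: the cation is named first with the plain metal name, the anion second with the -ate form; each ion's ligands are alphabetised independently.
The complex cation is given as 1+; its ligand charges sum to -3, so Pt = +4.
A 1:1 salt means the anion carries the equal and opposite charge, 1−.
Anion: ligand charges sum to -5; for the ion to be 1−, Ti = +4.

triamminetrichloroplatinum(IV) trifluorodinitrato(pyridine)titanate(IV)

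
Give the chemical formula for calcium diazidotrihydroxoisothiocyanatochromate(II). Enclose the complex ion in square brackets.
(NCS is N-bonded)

Ligands: 1 isothiocyanato (NCS, -1), 2 azido (N3, -1), 3 hydroxo (OH, -1). Ligand charge sum = -6.
With Cr in oxidation state +2, the complex ion is [Cr...]^4−.
Charge balance with calcium (+2) requires 1 complex ion per 2 calcium.

Ca2[Cr(N3)2(NCS)(OH)3]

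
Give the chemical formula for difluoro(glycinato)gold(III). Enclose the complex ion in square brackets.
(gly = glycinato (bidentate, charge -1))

Ligands: 2 fluoro (F, -1), 1 glycinato (gly, -1). Ligand charge sum = -3.
With Au in oxidation state +3, the complex ion is [Au...].

[AuF2(gly)]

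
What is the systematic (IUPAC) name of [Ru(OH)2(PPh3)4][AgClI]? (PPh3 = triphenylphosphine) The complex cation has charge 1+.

dihydroxotetrakis(triphenylphosphine)ruthenium(III) chloroiodoargentate(I)

The complex cation is given as 1+; its ligand charges sum to -2, so Ru = +3.
A 1:1 salt means the anion carries the equal and opposite charge, 1−.
Anion: ligand charges sum to -2; for the ion to be 1−, Ag = +1.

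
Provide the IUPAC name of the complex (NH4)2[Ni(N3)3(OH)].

The 2 ammonium counter-ions carry a total charge of +2, so each complex ion is 2−.
Ligand charges: 1×hydroxo (-1 each), 3×azido (-1 each); total -4. So Ni + (-4) = 2−, giving Ni = +2.
Ligands are named alphabetically: azido before hydroxo.
The complex ion is anionic, so nickel takes the -ate form nickelate(II).

ammonium triazidohydroxonickelate(II)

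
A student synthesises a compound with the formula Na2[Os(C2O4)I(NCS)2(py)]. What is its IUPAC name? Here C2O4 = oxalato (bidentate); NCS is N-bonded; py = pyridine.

The 2 sodium counter-ions carry a total charge of +2, so each complex ion is 2−.
Ligand charges: 1×oxalato (-2 each), 2×isothiocyanato (-1 each), 1×iodo (-1 each), 1×pyridine (neutral); total -5. So Os + (-5) = 2−, giving Os = +3.
The complex ion is anionic, so osmium takes the -ate form osmate(III).

sodium iododiisothiocyanatooxalato(pyridine)osmate(III)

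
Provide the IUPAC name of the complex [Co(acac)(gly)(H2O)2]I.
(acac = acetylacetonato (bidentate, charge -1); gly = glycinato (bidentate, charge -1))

The 1 iodide counter-ion carries a total charge of -1, so each complex ion is 1+.
Ligand charges: 2×aqua (neutral), 1×acetylacetonato (-1 each), 1×glycinato (-1 each); total -2. So Co + (-2) = 1+, giving Co = +3.
Ligands are named alphabetically: acetylacetonato before aqua before glycinato.

(acetylacetonato)diaqua(glycinato)cobalt(III) iodide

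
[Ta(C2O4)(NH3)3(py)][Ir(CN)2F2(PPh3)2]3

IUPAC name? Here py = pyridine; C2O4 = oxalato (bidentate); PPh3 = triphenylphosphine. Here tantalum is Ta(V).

triammineoxalato(pyridine)tantalum(V) dicyanodifluorobis(triphenylphosphine)iridate(III)

Both ions are complex: the cation is named first with the plain metal name, the anion second with the -ate form; each ion's ligands are alphabetised independently.
Ta is given as +5; the cation's ligand charges sum to -2, so the complex cation is 3+.
With 3 anions per cation, each anion must be 3/3 = 1−.
Anion: ligand charges sum to -4; for the ion to be 1−, Ir = +3.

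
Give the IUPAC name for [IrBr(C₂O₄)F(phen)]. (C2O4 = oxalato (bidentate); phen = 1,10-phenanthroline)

bromofluorooxalato(1,10-phenanthroline)iridium(IV)

There is no counter-ion, so the complex is neutral overall.
Ligand charges: 1×fluoro (-1 each), 1×oxalato (-2 each), 1×1,10-phenanthroline (neutral), 1×bromo (-1 each); total -4. So Ir + (-4) = 0, giving Ir = +4.
Ligands are named alphabetically: bromo before fluoro before oxalato before phenanthroline.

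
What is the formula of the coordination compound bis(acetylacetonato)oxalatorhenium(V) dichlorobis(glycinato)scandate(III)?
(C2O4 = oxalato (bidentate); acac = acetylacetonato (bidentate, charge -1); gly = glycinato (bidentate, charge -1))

Cation [Re…]: ligand charges -4, Re(V) ⇒ ion charge 1+.
Anion [Sc…]: ligand charges -4, Sc(III) ⇒ ion charge 1−.

[Re(acac)2(C2O4)][ScCl2(gly)2]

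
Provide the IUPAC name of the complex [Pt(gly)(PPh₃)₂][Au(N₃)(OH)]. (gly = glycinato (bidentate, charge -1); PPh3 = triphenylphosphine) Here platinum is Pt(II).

(glycinato)bis(triphenylphosphine)platinum(II) azidohydroxoaurate(I)

Both ions are complex: the cation is named first with the plain metal name, the anion second with the -ate form; each ion's ligands are alphabetised independently.
Pt is given as +2; the cation's ligand charges sum to -1, so the complex cation is 1+.
A 1:1 salt means the anion carries the equal and opposite charge, 1−.
Anion: ligand charges sum to -2; for the ion to be 1−, Au = +1.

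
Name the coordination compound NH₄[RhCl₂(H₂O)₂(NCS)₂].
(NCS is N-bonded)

ammonium diaquadichlorodiisothiocyanatorhodate(III)

The 1 ammonium counter-ion carries a total charge of +1, so each complex ion is 1−.
Ligand charges: 2×isothiocyanato (-1 each), 2×chloro (-1 each), 2×aqua (neutral); total -4. So Rh + (-4) = 1−, giving Rh = +3.
Ligands are named alphabetically: aqua before chloro before isothiocyanato.
The complex ion is anionic, so rhodium takes the -ate form rhodate(III).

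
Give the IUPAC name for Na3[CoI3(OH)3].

The 3 sodium counter-ions carry a total charge of +3, so each complex ion is 3−.
Ligand charges: 3×hydroxo (-1 each), 3×iodo (-1 each); total -6. So Co + (-6) = 3−, giving Co = +3.
Ligands are named alphabetically: hydroxo before iodo.
The complex ion is anionic, so cobalt takes the -ate form cobaltate(III).

sodium trihydroxotriiodocobaltate(III)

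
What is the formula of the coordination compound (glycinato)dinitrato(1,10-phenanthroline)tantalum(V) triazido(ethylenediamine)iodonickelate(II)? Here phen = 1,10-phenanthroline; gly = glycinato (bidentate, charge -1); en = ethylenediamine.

Cation [Ta…]: ligand charges -3, Ta(V) ⇒ ion charge 2+.
Anion [Ni…]: ligand charges -4, Ni(II) ⇒ ion charge 2−.
One 2+ cation balances one 2− anion.

[Ta(gly)(NO3)2(phen)][Ni(en)I(N3)3]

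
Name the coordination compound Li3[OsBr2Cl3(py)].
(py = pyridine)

The 3 lithium counter-ions carry a total charge of +3, so each complex ion is 3−.
Ligand charges: 3×chloro (-1 each), 1×pyridine (neutral), 2×bromo (-1 each); total -5. So Os + (-5) = 3−, giving Os = +2.
The complex ion is anionic, so osmium takes the -ate form osmate(II).

lithium dibromotrichloro(pyridine)osmate(II)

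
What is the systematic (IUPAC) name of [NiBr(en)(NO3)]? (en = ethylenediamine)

bromo(ethylenediamine)nitratonickel(II)

There is no counter-ion, so the complex is neutral overall.
Ligand charges: 1×ethylenediamine (neutral), 1×bromo (-1 each), 1×nitrato (-1 each); total -2. So Ni + (-2) = 0, giving Ni = +2.
Ligands are named alphabetically: bromo before ethylenediamine before nitrato.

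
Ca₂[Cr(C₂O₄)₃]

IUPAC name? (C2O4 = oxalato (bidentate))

The 2 calcium counter-ions carry a total charge of +4, so each complex ion is 4−.
Ligand charges: 3×oxalato (-2 each); total -6. So Cr + (-6) = 4−, giving Cr = +2.
The complex ion is anionic, so chromium takes the -ate form chromate(II).

calcium trioxalatochromate(II)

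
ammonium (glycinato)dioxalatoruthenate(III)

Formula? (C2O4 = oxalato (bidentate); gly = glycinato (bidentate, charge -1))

Ligands: 2 oxalato (C2O4, -2), 1 glycinato (gly, -1). Ligand charge sum = -5.
Charge balance with ammonium (+1) requires 1 complex ion per 2 ammonium.

(NH4)2[Ru(C2O4)2(gly)]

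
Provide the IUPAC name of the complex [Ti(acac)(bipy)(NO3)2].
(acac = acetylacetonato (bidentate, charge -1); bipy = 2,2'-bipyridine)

(acetylacetonato)(2,2'-bipyridine)dinitratotitanium(III)

There is no counter-ion, so the complex is neutral overall.
Ligand charges: 2×nitrato (-1 each), 1×acetylacetonato (-1 each), 1×2,2'-bipyridine (neutral); total -3. So Ti + (-3) = 0, giving Ti = +3.
Ligands are named alphabetically: acetylacetonato before bipyridine before nitrato.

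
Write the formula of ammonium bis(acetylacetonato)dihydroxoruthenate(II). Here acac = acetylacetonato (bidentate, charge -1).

(NH4)2[Ru(acac)2(OH)2]

Ligands: 2 hydroxo (OH, -1), 2 acetylacetonato (acac, -1). Ligand charge sum = -4.
With Ru in oxidation state +2, the complex ion is [Ru...]^2−.
Charge balance with ammonium (+1) requires 1 complex ion per 2 ammonium.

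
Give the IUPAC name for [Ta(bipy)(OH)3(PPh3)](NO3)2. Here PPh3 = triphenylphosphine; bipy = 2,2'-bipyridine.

The 2 nitrate counter-ions carry a total charge of -2, so each complex ion is 2+.
Ligand charges: 3×hydroxo (-1 each), 1×triphenylphosphine (neutral), 1×2,2'-bipyridine (neutral); total -3. So Ta + (-3) = 2+, giving Ta = +5.
Ligands are named alphabetically: bipyridine before hydroxo before triphenylphosphine.

(2,2'-bipyridine)trihydroxo(triphenylphosphine)tantalum(V) nitrate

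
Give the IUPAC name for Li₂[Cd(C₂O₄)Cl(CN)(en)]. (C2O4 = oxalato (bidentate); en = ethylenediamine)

The 2 lithium counter-ions carry a total charge of +2, so each complex ion is 2−.
Ligand charges: 1×cyano (-1 each), 1×oxalato (-2 each), 1×ethylenediamine (neutral), 1×chloro (-1 each); total -4. So Cd + (-4) = 2−, giving Cd = +2.
Ligands are named alphabetically: chloro before cyano before ethylenediamine before oxalato.
The complex ion is anionic, so cadmium takes the -ate form cadmate(II).

lithium chlorocyano(ethylenediamine)oxalatocadmate(II)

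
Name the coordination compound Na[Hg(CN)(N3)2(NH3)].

sodium amminediazidocyanomercurate(II)

The 1 sodium counter-ion carries a total charge of +1, so each complex ion is 1−.
Ligand charges: 2×azido (-1 each), 1×cyano (-1 each), 1×ammine (neutral); total -3. So Hg + (-3) = 1−, giving Hg = +2.
The complex ion is anionic, so mercury takes the -ate form mercurate(II).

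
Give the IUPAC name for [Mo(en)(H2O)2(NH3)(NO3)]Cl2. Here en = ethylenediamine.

The 2 chloride counter-ions carry a total charge of -2, so each complex ion is 2+.
Ligand charges: 2×aqua (neutral), 1×nitrato (-1 each), 1×ammine (neutral), 1×ethylenediamine (neutral); total -1. So Mo + (-1) = 2+, giving Mo = +3.
Ligands are named alphabetically: ammine before aqua before ethylenediamine before nitrato.

amminediaqua(ethylenediamine)nitratomolybdenum(III) chloride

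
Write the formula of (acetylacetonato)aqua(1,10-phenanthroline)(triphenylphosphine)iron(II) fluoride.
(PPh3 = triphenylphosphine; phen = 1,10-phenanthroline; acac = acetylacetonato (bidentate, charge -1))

[Fe(acac)(H2O)(phen)(PPh3)]F

Ligands: 1 triphenylphosphine (PPh3, neutral), 1 1,10-phenanthroline (phen, neutral), 1 acetylacetonato (acac, -1), 1 aqua (H2O, neutral). Ligand charge sum = -1.
With Fe in oxidation state +2, the complex ion is [Fe...]^1+.
Charge balance with fluoride (-1) requires 1 complex ion per 1 fluoride.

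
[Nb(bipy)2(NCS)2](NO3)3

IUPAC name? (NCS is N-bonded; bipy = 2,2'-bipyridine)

The 3 nitrate counter-ions carry a total charge of -3, so each complex ion is 3+.
Ligand charges: 2×isothiocyanato (-1 each), 2×2,2'-bipyridine (neutral); total -2. So Nb + (-2) = 3+, giving Nb = +5.
Ligands are named alphabetically: bipyridine before isothiocyanato.

bis(2,2'-bipyridine)diisothiocyanatoniobium(V) nitrate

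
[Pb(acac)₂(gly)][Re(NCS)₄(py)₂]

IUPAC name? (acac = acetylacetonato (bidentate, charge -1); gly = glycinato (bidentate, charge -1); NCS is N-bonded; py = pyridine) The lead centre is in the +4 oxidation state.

Both ions are complex: the cation is named first with the plain metal name, the anion second with the -ate form; each ion's ligands are alphabetised independently.
Pb is given as +4; the cation's ligand charges sum to -3, so the complex cation is 1+.
A 1:1 salt means the anion carries the equal and opposite charge, 1−.
Anion: ligand charges sum to -4; for the ion to be 1−, Re = +3.

bis(acetylacetonato)(glycinato)lead(IV) tetraisothiocyanatobis(pyridine)rhenate(III)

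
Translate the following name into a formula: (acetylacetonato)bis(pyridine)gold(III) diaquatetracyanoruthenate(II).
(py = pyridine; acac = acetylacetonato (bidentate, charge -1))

Cation [Au…]: ligand charges -1, Au(III) ⇒ ion charge 2+.
Anion [Ru…]: ligand charges -4, Ru(II) ⇒ ion charge 2−.
One 2+ cation balances one 2− anion.

[Au(acac)(py)2][Ru(CN)4(H2O)2]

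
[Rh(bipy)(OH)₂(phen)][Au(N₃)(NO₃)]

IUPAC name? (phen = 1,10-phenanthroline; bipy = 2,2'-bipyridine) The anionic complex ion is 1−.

The complex anion is given as 1−; its ligand charges sum to -2, so Au = +1.
A 1:1 salt means the cation carries the equal and opposite charge, 1+.
Cation: ligand charges sum to -2; for the ion to be 1+, Rh = +3.

(2,2'-bipyridine)dihydroxo(1,10-phenanthroline)rhodium(III) azidonitratoaurate(I)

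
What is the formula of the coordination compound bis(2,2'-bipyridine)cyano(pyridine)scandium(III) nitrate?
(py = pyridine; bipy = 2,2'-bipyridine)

[Sc(bipy)2(CN)(py)](NO3)2

Ligands: 1 cyano (CN, -1), 1 pyridine (py, neutral), 2 2,2'-bipyridine (bipy, neutral). Ligand charge sum = -1.
Charge balance with nitrate (-1) requires 1 complex ion per 2 nitrate.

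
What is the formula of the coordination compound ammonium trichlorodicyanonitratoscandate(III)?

(NH4)3[ScCl3(CN)2(NO3)]

Ligands: 1 nitrato (NO3, -1), 2 cyano (CN, -1), 3 chloro (Cl, -1). Ligand charge sum = -6.
With Sc in oxidation state +3, the complex ion is [Sc...]^3−.
Charge balance with ammonium (+1) requires 1 complex ion per 3 ammonium.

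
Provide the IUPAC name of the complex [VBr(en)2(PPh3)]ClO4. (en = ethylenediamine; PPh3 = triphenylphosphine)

bromobis(ethylenediamine)(triphenylphosphine)vanadium(II) perchlorate

The 1 perchlorate counter-ion carries a total charge of -1, so each complex ion is 1+.
Ligand charges: 1×bromo (-1 each), 2×ethylenediamine (neutral), 1×triphenylphosphine (neutral); total -1. So V + (-1) = 1+, giving V = +2.
Ligands are named alphabetically: bromo before ethylenediamine before triphenylphosphine.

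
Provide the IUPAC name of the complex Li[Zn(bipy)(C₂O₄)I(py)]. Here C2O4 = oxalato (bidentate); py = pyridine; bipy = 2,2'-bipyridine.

The 1 lithium counter-ion carries a total charge of +1, so each complex ion is 1−.
Ligand charges: 1×oxalato (-2 each), 1×iodo (-1 each), 1×pyridine (neutral), 1×2,2'-bipyridine (neutral); total -3. So Zn + (-3) = 1−, giving Zn = +2.
The complex ion is anionic, so zinc takes the -ate form zincate(II).

lithium (2,2'-bipyridine)iodooxalato(pyridine)zincate(II)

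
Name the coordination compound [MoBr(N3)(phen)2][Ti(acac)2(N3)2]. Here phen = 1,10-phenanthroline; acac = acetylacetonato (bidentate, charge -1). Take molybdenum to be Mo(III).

azidobromobis(1,10-phenanthroline)molybdenum(III) bis(acetylacetonato)diazidotitanate(III)

Both ions are complex: the cation is named first with the plain metal name, the anion second with the -ate form; each ion's ligands are alphabetised independently.
Mo is given as +3; the cation's ligand charges sum to -2, so the complex cation is 1+.
A 1:1 salt means the anion carries the equal and opposite charge, 1−.
Anion: ligand charges sum to -4; for the ion to be 1−, Ti = +3.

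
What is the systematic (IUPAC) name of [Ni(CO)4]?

tetracarbonylnickel(0)

There is no counter-ion, so the complex is neutral overall.
Ligand charges: 4×carbonyl (neutral); total 0. So Ni + (0) = 0, giving Ni = 0.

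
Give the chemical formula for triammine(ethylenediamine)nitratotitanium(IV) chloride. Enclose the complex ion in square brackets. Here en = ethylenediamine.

Ligands: 1 nitrato (NO3, -1), 1 ethylenediamine (en, neutral), 3 ammine (NH3, neutral). Ligand charge sum = -1.
Charge balance with chloride (-1) requires 1 complex ion per 3 chloride.

[Ti(en)(NH3)3(NO3)]Cl3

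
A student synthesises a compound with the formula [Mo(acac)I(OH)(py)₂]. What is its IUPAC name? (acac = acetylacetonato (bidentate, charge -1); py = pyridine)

(acetylacetonato)hydroxoiodobis(pyridine)molybdenum(III)

There is no counter-ion, so the complex is neutral overall.
Ligand charges: 1×hydroxo (-1 each), 1×acetylacetonato (-1 each), 2×pyridine (neutral), 1×iodo (-1 each); total -3. So Mo + (-3) = 0, giving Mo = +3.
Ligands are named alphabetically: acetylacetonato before hydroxo before iodo before pyridine.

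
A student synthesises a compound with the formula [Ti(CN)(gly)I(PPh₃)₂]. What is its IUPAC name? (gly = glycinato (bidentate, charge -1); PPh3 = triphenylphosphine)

There is no counter-ion, so the complex is neutral overall.
Ligand charges: 1×cyano (-1 each), 1×glycinato (-1 each), 2×triphenylphosphine (neutral), 1×iodo (-1 each); total -3. So Ti + (-3) = 0, giving Ti = +3.
Ligands are named alphabetically: cyano before glycinato before iodo before triphenylphosphine.

cyano(glycinato)iodobis(triphenylphosphine)titanium(III)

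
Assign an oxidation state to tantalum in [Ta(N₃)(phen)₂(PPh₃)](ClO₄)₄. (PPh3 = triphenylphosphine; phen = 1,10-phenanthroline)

4 perchlorate outside the brackets (-1 each) → the complex ion is 4+.
Ligand charges: 1×PPh3 neutral; 2×phen neutral; 1×N3 = -1; sum -1.
Ta + (-1) = 4+ ⇒ Ta is +5.

+5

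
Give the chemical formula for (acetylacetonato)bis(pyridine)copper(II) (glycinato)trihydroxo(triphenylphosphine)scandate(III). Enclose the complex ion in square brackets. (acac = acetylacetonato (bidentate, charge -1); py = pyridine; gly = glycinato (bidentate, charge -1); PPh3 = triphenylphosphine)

[Cu(acac)(py)2][Sc(gly)(OH)3(PPh3)]

Cation [Cu…]: ligand charges -1, Cu(II) ⇒ ion charge 1+.
Anion [Sc…]: ligand charges -4, Sc(III) ⇒ ion charge 1−.
One 1+ cation balances one 1− anion.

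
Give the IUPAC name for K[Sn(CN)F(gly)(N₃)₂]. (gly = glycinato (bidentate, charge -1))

The 1 potassium counter-ion carries a total charge of +1, so each complex ion is 1−.
Ligand charges: 2×azido (-1 each), 1×glycinato (-1 each), 1×fluoro (-1 each), 1×cyano (-1 each); total -5. So Sn + (-5) = 1−, giving Sn = +4.
The complex ion is anionic, so tin takes the -ate form stannate(IV).

potassium diazidocyanofluoro(glycinato)stannate(IV)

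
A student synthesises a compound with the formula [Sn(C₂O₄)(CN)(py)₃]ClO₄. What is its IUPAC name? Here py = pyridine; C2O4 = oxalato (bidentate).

The 1 perchlorate counter-ion carries a total charge of -1, so each complex ion is 1+.
Ligand charges: 3×pyridine (neutral), 1×cyano (-1 each), 1×oxalato (-2 each); total -3. So Sn + (-3) = 1+, giving Sn = +4.
Ligands are named alphabetically: cyano before oxalato before pyridine.

cyanooxalatotris(pyridine)tin(IV) perchlorate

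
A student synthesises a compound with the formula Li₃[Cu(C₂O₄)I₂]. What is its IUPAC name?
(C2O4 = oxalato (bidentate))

The 3 lithium counter-ions carry a total charge of +3, so each complex ion is 3−.
Ligand charges: 2×iodo (-1 each), 1×oxalato (-2 each); total -4. So Cu + (-4) = 3−, giving Cu = +1.
Ligands are named alphabetically: iodo before oxalato.
The complex ion is anionic, so copper takes the -ate form cuprate(I).

lithium diiodooxalatocuprate(I)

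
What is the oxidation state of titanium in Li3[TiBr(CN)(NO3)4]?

3 lithium outside the brackets (+1 each) → the complex ion is 3−.
Ligand charges: 1×CN = -1; 4×NO3 = -4; 1×Br = -1; sum -6.
Ti + (-6) = 3− ⇒ Ti is +3.

+3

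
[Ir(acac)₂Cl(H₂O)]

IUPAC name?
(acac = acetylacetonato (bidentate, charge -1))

bis(acetylacetonato)aquachloroiridium(III)

There is no counter-ion, so the complex is neutral overall.
Ligand charges: 2×acetylacetonato (-1 each), 1×aqua (neutral), 1×chloro (-1 each); total -3. So Ir + (-3) = 0, giving Ir = +3.
Ligands are named alphabetically: acetylacetonato before aqua before chloro.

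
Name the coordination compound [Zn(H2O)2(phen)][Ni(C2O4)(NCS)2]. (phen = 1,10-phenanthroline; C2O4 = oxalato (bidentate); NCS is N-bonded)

diaqua(1,10-phenanthroline)zinc(II) diisothiocyanatooxalatonickelate(II)

Both ions are complex: the cation is named first with the plain metal name, the anion second with the -ate form; each ion's ligands are alphabetised independently.
Zinc is always +2 in its complexes; the cation's ligand charges sum to 0, so the complex cation is 2+.
A 1:1 salt means the anion carries the equal and opposite charge, 2−.
Anion: ligand charges sum to -4; for the ion to be 2−, Ni = +2.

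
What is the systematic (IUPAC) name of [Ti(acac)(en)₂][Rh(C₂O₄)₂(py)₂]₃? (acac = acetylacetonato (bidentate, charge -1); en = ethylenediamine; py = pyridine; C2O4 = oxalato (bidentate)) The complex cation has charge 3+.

Both ions are complex: the cation is named first with the plain metal name, the anion second with the -ate form; each ion's ligands are alphabetised independently.
The complex cation is given as 3+; its ligand charges sum to -1, so Ti = +4.
With 3 anions per cation, each anion must be 3/3 = 1−.
Anion: ligand charges sum to -4; for the ion to be 1−, Rh = +3.

(acetylacetonato)bis(ethylenediamine)titanium(IV) dioxalatobis(pyridine)rhodate(III)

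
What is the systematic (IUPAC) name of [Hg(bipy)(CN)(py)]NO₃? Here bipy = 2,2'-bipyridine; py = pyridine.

(2,2'-bipyridine)cyano(pyridine)mercury(II) nitrate

The 1 nitrate counter-ion carries a total charge of -1, so each complex ion is 1+.
Ligand charges: 1×cyano (-1 each), 1×2,2'-bipyridine (neutral), 1×pyridine (neutral); total -1. So Hg + (-1) = 1+, giving Hg = +2.
Ligands are named alphabetically: bipyridine before cyano before pyridine.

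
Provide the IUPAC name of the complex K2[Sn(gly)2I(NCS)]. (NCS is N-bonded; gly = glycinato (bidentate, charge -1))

potassium bis(glycinato)iodoisothiocyanatostannate(II)

The 2 potassium counter-ions carry a total charge of +2, so each complex ion is 2−.
Ligand charges: 1×isothiocyanato (-1 each), 1×iodo (-1 each), 2×glycinato (-1 each); total -4. So Sn + (-4) = 2−, giving Sn = +2.
Ligands are named alphabetically: glycinato before iodo before isothiocyanato.
The complex ion is anionic, so tin takes the -ate form stannate(II).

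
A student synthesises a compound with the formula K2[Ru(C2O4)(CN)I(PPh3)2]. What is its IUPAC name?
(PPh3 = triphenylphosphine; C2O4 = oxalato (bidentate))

potassium cyanoiodooxalatobis(triphenylphosphine)ruthenate(II)

The 2 potassium counter-ions carry a total charge of +2, so each complex ion is 2−.
Ligand charges: 2×triphenylphosphine (neutral), 1×iodo (-1 each), 1×oxalato (-2 each), 1×cyano (-1 each); total -4. So Ru + (-4) = 2−, giving Ru = +2.
The complex ion is anionic, so ruthenium takes the -ate form ruthenate(II).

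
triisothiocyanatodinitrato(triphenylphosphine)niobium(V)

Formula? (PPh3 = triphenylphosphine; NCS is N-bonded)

Ligands: 1 triphenylphosphine (PPh3, neutral), 2 nitrato (NO3, -1), 3 isothiocyanato (NCS, -1). Ligand charge sum = -5.
With Nb in oxidation state +5, the complex ion is [Nb...].

[Nb(NCS)3(NO3)2(PPh3)]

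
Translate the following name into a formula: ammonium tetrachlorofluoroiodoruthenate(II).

(NH4)4[RuCl4FI]

Ligands: 4 chloro (Cl, -1), 1 fluoro (F, -1), 1 iodo (I, -1). Ligand charge sum = -6.
Charge balance with ammonium (+1) requires 1 complex ion per 4 ammonium.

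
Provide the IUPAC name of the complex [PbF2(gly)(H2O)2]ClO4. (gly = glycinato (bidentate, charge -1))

diaquadifluoro(glycinato)lead(IV) perchlorate

The 1 perchlorate counter-ion carries a total charge of -1, so each complex ion is 1+.
Ligand charges: 2×aqua (neutral), 2×fluoro (-1 each), 1×glycinato (-1 each); total -3. So Pb + (-3) = 1+, giving Pb = +4.
Ligands are named alphabetically: aqua before fluoro before glycinato.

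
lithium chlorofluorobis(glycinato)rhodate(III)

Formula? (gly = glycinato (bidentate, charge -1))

Li[RhClF(gly)2]

Ligands: 2 glycinato (gly, -1), 1 chloro (Cl, -1), 1 fluoro (F, -1). Ligand charge sum = -4.
With Rh in oxidation state +3, the complex ion is [Rh...]^1−.
Charge balance with lithium (+1) requires 1 complex ion per 1 lithium.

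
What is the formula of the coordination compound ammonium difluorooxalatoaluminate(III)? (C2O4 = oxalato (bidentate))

Ligands: 2 fluoro (F, -1), 1 oxalato (C2O4, -2). Ligand charge sum = -4.
With Al in oxidation state +3, the complex ion is [Al...]^1−.
Charge balance with ammonium (+1) requires 1 complex ion per 1 ammonium.

NH4[Al(C2O4)F2]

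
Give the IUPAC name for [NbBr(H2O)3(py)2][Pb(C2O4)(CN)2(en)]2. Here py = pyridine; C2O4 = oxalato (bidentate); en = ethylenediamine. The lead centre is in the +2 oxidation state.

Both ions are complex: the cation is named first with the plain metal name, the anion second with the -ate form; each ion's ligands are alphabetised independently.
Pb is given as +2; the anion's ligand charges sum to -4, so the complex anion is 2−.
With 2 anions per cation, the cation must be 2×2 = 4+.
Cation: ligand charges sum to -1; for the ion to be 4+, Nb = +5.

triaquabromobis(pyridine)niobium(V) dicyano(ethylenediamine)oxalatoplumbate(II)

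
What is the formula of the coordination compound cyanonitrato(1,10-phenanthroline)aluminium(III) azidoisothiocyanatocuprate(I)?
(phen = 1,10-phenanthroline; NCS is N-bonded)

[Al(CN)(NO3)(phen)][Cu(N3)(NCS)]

Cation [Al…]: ligand charges -2, Al(III) ⇒ ion charge 1+.
Anion [Cu…]: ligand charges -2, Cu(I) ⇒ ion charge 1−.
One 1+ cation balances one 1− anion.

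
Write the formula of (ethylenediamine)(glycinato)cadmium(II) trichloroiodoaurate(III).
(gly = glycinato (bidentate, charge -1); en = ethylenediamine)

[Cd(en)(gly)][AuCl3I]

Cation [Cd…]: ligand charges -1, Cd(II) ⇒ ion charge 1+.
Anion [Au…]: ligand charges -4, Au(III) ⇒ ion charge 1−.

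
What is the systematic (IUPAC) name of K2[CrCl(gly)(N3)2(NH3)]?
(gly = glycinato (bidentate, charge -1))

The 2 potassium counter-ions carry a total charge of +2, so each complex ion is 2−.
Ligand charges: 1×ammine (neutral), 2×azido (-1 each), 1×chloro (-1 each), 1×glycinato (-1 each); total -4. So Cr + (-4) = 2−, giving Cr = +2.
The complex ion is anionic, so chromium takes the -ate form chromate(II).

potassium amminediazidochloro(glycinato)chromate(II)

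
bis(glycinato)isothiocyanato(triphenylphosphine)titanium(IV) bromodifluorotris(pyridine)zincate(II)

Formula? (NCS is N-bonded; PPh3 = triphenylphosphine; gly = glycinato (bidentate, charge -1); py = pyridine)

Cation [Ti…]: ligand charges -3, Ti(IV) ⇒ ion charge 1+.
Anion [Zn…]: ligand charges -3, Zn(II) ⇒ ion charge 1−.

[Ti(gly)2(NCS)(PPh3)][ZnBrF2(py)3]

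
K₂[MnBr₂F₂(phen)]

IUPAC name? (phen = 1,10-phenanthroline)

potassium dibromodifluoro(1,10-phenanthroline)manganate(II)

The 2 potassium counter-ions carry a total charge of +2, so each complex ion is 2−.
Ligand charges: 2×bromo (-1 each), 2×fluoro (-1 each), 1×1,10-phenanthroline (neutral); total -4. So Mn + (-4) = 2−, giving Mn = +2.
The complex ion is anionic, so manganese takes the -ate form manganate(II).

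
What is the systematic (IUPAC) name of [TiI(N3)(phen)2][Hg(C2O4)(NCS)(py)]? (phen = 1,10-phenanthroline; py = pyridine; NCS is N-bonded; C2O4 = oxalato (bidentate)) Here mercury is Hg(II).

azidoiodobis(1,10-phenanthroline)titanium(III) isothiocyanatooxalato(pyridine)mercurate(II)

Both ions are complex: the cation is named first with the plain metal name, the anion second with the -ate form; each ion's ligands are alphabetised independently.
Hg is given as +2; the anion's ligand charges sum to -3, so the complex anion is 1−.
A 1:1 salt means the cation carries the equal and opposite charge, 1+.
Cation: ligand charges sum to -2; for the ion to be 1+, Ti = +3.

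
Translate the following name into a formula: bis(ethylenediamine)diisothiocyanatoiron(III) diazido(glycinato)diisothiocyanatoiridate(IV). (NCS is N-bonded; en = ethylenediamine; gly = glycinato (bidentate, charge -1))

[Fe(en)2(NCS)2][Ir(gly)(N3)2(NCS)2]

Cation [Fe…]: ligand charges -2, Fe(III) ⇒ ion charge 1+.
Anion [Ir…]: ligand charges -5, Ir(IV) ⇒ ion charge 1−.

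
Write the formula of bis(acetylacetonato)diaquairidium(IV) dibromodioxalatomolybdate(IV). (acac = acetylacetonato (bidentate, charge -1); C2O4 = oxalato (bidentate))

Cation [Ir…]: ligand charges -2, Ir(IV) ⇒ ion charge 2+.
Anion [Mo…]: ligand charges -6, Mo(IV) ⇒ ion charge 2−.
One 2+ cation balances one 2− anion.

[Ir(acac)2(H2O)2][MoBr2(C2O4)2]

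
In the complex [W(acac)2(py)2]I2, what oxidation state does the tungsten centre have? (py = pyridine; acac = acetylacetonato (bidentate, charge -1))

+4

2 iodide outside the brackets (-1 each) → the complex ion is 2+.
Ligand charges: 2×py neutral; 2×acac = -2; sum -2.
W + (-2) = 2+ ⇒ W is +4.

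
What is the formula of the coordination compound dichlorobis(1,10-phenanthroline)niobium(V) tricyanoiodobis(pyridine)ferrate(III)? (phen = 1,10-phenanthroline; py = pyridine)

[NbCl2(phen)2][Fe(CN)3I(py)2]3

Cation [Nb…]: ligand charges -2, Nb(V) ⇒ ion charge 3+.
Anion [Fe…]: ligand charges -4, Fe(III) ⇒ ion charge 1−.
One 3+ cation requires 3 of the 1− anion.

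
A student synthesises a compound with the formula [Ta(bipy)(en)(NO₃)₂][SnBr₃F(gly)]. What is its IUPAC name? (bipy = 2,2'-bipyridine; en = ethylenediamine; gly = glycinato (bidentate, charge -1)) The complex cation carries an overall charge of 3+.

(2,2'-bipyridine)(ethylenediamine)dinitratotantalum(V) tribromofluoro(glycinato)stannate(II)

Both ions are complex: the cation is named first with the plain metal name, the anion second with the -ate form; each ion's ligands are alphabetised independently.
The complex cation is given as 3+; its ligand charges sum to -2, so Ta = +5.
A 1:1 salt means the anion carries the equal and opposite charge, 3−.
Anion: ligand charges sum to -5; for the ion to be 3−, Sn = +2.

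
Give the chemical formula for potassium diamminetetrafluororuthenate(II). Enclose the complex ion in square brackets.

Ligands: 2 ammine (NH3, neutral), 4 fluoro (F, -1). Ligand charge sum = -4.
Charge balance with potassium (+1) requires 1 complex ion per 2 potassium.

K2[RuF4(NH3)2]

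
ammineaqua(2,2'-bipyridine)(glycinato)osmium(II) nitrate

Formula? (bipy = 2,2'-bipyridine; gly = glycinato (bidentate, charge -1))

[Os(bipy)(gly)(H2O)(NH3)]NO3

Ligands: 1 2,2'-bipyridine (bipy, neutral), 1 glycinato (gly, -1), 1 aqua (H2O, neutral), 1 ammine (NH3, neutral). Ligand charge sum = -1.
Charge balance with nitrate (-1) requires 1 complex ion per 1 nitrate.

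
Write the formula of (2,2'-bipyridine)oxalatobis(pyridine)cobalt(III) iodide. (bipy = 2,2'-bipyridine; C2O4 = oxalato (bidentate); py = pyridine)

[Co(bipy)(C2O4)(py)2]I

Ligands: 1 2,2'-bipyridine (bipy, neutral), 1 oxalato (C2O4, -2), 2 pyridine (py, neutral). Ligand charge sum = -2.
With Co in oxidation state +3, the complex ion is [Co...]^1+.
Charge balance with iodide (-1) requires 1 complex ion per 1 iodide.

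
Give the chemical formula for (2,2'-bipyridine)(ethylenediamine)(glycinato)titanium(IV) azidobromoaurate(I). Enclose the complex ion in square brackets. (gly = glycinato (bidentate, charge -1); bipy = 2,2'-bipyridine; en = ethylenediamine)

[Ti(bipy)(en)(gly)][AuBr(N3)]3

Cation [Ti…]: ligand charges -1, Ti(IV) ⇒ ion charge 3+.
Anion [Au…]: ligand charges -2, Au(I) ⇒ ion charge 1−.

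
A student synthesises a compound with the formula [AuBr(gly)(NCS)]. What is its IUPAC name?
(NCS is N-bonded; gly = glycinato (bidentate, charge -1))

bromo(glycinato)isothiocyanatogold(III)

There is no counter-ion, so the complex is neutral overall.
Ligand charges: 1×isothiocyanato (-1 each), 1×bromo (-1 each), 1×glycinato (-1 each); total -3. So Au + (-3) = 0, giving Au = +3.
Ligands are named alphabetically: bromo before glycinato before isothiocyanato.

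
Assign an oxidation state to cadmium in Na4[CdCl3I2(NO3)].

+2

4 sodium outside the brackets (+1 each) → the complex ion is 4−.
Ligand charges: 1×NO3 = -1; 2×I = -2; 3×Cl = -3; sum -6.
Cd + (-6) = 4− ⇒ Cd is +2.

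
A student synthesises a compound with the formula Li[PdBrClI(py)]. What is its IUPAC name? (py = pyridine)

lithium bromochloroiodo(pyridine)palladate(II)

The 1 lithium counter-ion carries a total charge of +1, so each complex ion is 1−.
Ligand charges: 1×iodo (-1 each), 1×pyridine (neutral), 1×bromo (-1 each), 1×chloro (-1 each); total -3. So Pd + (-3) = 1−, giving Pd = +2.
Ligands are named alphabetically: bromo before chloro before iodo before pyridine.
The complex ion is anionic, so palladium takes the -ate form palladate(II).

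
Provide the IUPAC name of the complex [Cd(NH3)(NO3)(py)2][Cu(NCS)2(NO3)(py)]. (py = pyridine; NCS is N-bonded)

amminenitratobis(pyridine)cadmium(II) diisothiocyanatonitrato(pyridine)cuprate(II)

Cadmium is always +2 in its complexes; the cation's ligand charges sum to -1, so the complex cation is 1+.
A 1:1 salt means the anion carries the equal and opposite charge, 1−.
Anion: ligand charges sum to -3; for the ion to be 1−, Cu = +2.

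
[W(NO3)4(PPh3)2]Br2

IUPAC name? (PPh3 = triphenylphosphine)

tetranitratobis(triphenylphosphine)tungsten(VI) bromide

The 2 bromide counter-ions carry a total charge of -2, so each complex ion is 2+.
Ligand charges: 4×nitrato (-1 each), 2×triphenylphosphine (neutral); total -4. So W + (-4) = 2+, giving W = +6.
Ligands are named alphabetically: nitrato before triphenylphosphine.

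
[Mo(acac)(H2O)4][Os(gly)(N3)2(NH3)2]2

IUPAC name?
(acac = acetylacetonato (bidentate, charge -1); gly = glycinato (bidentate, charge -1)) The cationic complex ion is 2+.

Both ions are complex: the cation is named first with the plain metal name, the anion second with the -ate form; each ion's ligands are alphabetised independently.
The complex cation is given as 2+; its ligand charges sum to -1, so Mo = +3.
With 2 anions per cation, each anion must be 2/2 = 1−.
Anion: ligand charges sum to -3; for the ion to be 1−, Os = +2.

(acetylacetonato)tetraaquamolybdenum(III) diamminediazido(glycinato)osmate(II)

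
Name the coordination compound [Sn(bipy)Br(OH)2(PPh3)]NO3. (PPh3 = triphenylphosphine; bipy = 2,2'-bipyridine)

(2,2'-bipyridine)bromodihydroxo(triphenylphosphine)tin(IV) nitrate

The 1 nitrate counter-ion carries a total charge of -1, so each complex ion is 1+.
Ligand charges: 1×triphenylphosphine (neutral), 1×bromo (-1 each), 1×2,2'-bipyridine (neutral), 2×hydroxo (-1 each); total -3. So Sn + (-3) = 1+, giving Sn = +4.
Ligands are named alphabetically: bipyridine before bromo before hydroxo before triphenylphosphine.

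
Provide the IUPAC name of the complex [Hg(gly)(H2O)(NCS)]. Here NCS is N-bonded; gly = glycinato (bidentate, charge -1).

aqua(glycinato)isothiocyanatomercury(II)

There is no counter-ion, so the complex is neutral overall.
Ligand charges: 1×isothiocyanato (-1 each), 1×glycinato (-1 each), 1×aqua (neutral); total -2. So Hg + (-2) = 0, giving Hg = +2.
Ligands are named alphabetically: aqua before glycinato before isothiocyanato.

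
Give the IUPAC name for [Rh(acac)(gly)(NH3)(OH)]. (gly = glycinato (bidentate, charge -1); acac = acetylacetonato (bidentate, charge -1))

There is no counter-ion, so the complex is neutral overall.
Ligand charges: 1×hydroxo (-1 each), 1×glycinato (-1 each), 1×acetylacetonato (-1 each), 1×ammine (neutral); total -3. So Rh + (-3) = 0, giving Rh = +3.
Ligands are named alphabetically: acetylacetonato before ammine before glycinato before hydroxo.

(acetylacetonato)ammine(glycinato)hydroxorhodium(III)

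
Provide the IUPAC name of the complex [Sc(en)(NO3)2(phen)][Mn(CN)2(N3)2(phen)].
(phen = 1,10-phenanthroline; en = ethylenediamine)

(ethylenediamine)dinitrato(1,10-phenanthroline)scandium(III) diazidodicyano(1,10-phenanthroline)manganate(III)

Both ions are complex: the cation is named first with the plain metal name, the anion second with the -ate form; each ion's ligands are alphabetised independently.
Scandium is always +3 in its complexes; the cation's ligand charges sum to -2, so the complex cation is 1+.
A 1:1 salt means the anion carries the equal and opposite charge, 1−.
Anion: ligand charges sum to -4; for the ion to be 1−, Mn = +3.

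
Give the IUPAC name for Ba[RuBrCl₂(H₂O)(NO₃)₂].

barium aquabromodichlorodinitratoruthenate(III)

The 1 barium counter-ion carries a total charge of +2, so each complex ion is 2−.
Ligand charges: 1×bromo (-1 each), 1×aqua (neutral), 2×chloro (-1 each), 2×nitrato (-1 each); total -5. So Ru + (-5) = 2−, giving Ru = +3.
The complex ion is anionic, so ruthenium takes the -ate form ruthenate(III).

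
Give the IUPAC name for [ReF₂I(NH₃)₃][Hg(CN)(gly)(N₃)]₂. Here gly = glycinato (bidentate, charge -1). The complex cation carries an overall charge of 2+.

triamminedifluoroiodorhenium(V) azidocyano(glycinato)mercurate(II)

Both ions are complex: the cation is named first with the plain metal name, the anion second with the -ate form; each ion's ligands are alphabetised independently.
The complex cation is given as 2+; its ligand charges sum to -3, so Re = +5.
With 2 anions per cation, each anion must be 2/2 = 1−.
Anion: ligand charges sum to -3; for the ion to be 1−, Hg = +2.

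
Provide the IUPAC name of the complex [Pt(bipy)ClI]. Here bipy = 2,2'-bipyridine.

(2,2'-bipyridine)chloroiodoplatinum(II)

There is no counter-ion, so the complex is neutral overall.
Ligand charges: 1×chloro (-1 each), 1×2,2'-bipyridine (neutral), 1×iodo (-1 each); total -2. So Pt + (-2) = 0, giving Pt = +2.
Ligands are named alphabetically: bipyridine before chloro before iodo.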